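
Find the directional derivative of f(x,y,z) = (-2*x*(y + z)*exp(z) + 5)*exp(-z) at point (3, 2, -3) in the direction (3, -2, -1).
sqrt(14)*(24 + 5*exp(3))/14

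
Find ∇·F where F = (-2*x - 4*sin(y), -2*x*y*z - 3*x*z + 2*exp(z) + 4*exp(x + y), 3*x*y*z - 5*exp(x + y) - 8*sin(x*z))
3*x*y - 2*x*z - 8*x*cos(x*z) + 4*exp(x + y) - 2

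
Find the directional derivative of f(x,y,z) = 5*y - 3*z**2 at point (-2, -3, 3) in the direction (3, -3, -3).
13*sqrt(3)/3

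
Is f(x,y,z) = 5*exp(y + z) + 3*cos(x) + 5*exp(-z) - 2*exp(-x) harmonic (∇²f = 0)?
No, ∇²f = 10*exp(y + z) - 3*cos(x) + 5*exp(-z) - 2*exp(-x)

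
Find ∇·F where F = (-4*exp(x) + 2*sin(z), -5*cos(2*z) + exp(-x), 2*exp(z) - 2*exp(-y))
-4*exp(x) + 2*exp(z)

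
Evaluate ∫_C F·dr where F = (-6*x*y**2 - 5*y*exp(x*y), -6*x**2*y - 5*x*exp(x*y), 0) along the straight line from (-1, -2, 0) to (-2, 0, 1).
7 + 5*exp(2)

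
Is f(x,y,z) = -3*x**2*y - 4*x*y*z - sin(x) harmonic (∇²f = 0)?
No, ∇²f = -6*y + sin(x)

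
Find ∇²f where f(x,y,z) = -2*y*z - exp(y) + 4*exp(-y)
-exp(y) + 4*exp(-y)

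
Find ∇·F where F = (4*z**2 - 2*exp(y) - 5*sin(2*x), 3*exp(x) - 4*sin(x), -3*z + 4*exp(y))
20*sin(x)**2 - 13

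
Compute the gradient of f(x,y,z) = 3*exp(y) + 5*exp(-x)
(-5*exp(-x), 3*exp(y), 0)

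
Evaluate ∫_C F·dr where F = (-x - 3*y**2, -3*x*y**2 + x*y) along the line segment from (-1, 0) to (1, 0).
0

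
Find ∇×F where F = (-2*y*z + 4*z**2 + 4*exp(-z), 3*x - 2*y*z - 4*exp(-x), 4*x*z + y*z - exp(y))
(2*y + z - exp(y), -2*y + 4*z - 4*exp(-z), 2*z + 3 + 4*exp(-x))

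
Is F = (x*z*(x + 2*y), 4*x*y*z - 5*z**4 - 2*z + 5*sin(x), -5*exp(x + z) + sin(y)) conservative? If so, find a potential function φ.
No, ∇×F = (-4*x*y + 20*z**3 + cos(y) + 2, x*(x + 2*y) + 5*exp(x + z), -2*x*z + 4*y*z + 5*cos(x)) ≠ 0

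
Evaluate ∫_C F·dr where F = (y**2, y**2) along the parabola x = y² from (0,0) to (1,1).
5/6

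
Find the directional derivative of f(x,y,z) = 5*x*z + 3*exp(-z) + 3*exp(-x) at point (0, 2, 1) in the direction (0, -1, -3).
9*sqrt(10)*exp(-1)/10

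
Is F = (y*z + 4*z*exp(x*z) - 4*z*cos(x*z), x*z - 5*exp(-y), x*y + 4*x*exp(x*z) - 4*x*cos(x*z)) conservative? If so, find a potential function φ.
Yes, F is conservative. φ = x*y*z + 4*exp(x*z) - 4*sin(x*z) + 5*exp(-y)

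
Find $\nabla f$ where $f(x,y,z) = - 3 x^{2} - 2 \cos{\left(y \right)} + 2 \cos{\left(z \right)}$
(-6*x, 2*sin(y), -2*sin(z))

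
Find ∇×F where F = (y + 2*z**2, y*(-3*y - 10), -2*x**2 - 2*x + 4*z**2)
(0, 4*x + 4*z + 2, -1)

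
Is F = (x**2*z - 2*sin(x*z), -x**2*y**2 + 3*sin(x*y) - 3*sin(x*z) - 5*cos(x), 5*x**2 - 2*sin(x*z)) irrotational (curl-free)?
No, ∇×F = (3*x*cos(x*z), x**2 - 2*x*cos(x*z) - 10*x + 2*z*cos(x*z), -2*x*y**2 + 3*y*cos(x*y) - 3*z*cos(x*z) + 5*sin(x))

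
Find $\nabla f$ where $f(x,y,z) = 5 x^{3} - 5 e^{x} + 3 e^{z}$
(15*x**2 - 5*exp(x), 0, 3*exp(z))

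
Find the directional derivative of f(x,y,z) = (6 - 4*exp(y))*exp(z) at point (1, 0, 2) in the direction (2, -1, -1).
sqrt(6)*exp(2)/3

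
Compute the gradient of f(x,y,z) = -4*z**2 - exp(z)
(0, 0, -8*z - exp(z))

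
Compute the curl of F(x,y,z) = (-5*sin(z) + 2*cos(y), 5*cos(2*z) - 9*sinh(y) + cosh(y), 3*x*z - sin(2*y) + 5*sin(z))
(10*sin(2*z) - 2*cos(2*y), -3*z - 5*cos(z), 2*sin(y))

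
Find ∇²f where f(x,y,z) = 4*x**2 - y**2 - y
6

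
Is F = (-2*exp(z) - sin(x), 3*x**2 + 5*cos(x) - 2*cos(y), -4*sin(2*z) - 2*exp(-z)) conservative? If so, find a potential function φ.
No, ∇×F = (0, -2*exp(z), 6*x - 5*sin(x)) ≠ 0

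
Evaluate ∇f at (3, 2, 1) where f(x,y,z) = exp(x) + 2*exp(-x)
((-2 + exp(6))*exp(-3), 0, 0)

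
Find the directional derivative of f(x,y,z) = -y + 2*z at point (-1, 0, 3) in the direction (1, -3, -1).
sqrt(11)/11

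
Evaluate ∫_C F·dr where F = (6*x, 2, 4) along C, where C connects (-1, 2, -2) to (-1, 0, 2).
12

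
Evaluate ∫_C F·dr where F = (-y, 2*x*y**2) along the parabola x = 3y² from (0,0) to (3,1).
-4/5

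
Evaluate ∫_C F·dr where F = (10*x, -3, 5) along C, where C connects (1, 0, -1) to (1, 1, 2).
12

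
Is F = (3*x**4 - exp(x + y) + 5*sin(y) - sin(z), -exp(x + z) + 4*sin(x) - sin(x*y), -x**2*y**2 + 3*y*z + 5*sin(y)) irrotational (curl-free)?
No, ∇×F = (-2*x**2*y + 3*z + exp(x + z) + 5*cos(y), 2*x*y**2 - cos(z), -y*cos(x*y) + exp(x + y) - exp(x + z) + 4*cos(x) - 5*cos(y))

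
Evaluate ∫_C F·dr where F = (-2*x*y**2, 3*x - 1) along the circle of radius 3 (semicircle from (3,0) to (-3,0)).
27*pi/2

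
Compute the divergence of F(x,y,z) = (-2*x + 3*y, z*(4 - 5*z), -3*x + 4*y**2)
-2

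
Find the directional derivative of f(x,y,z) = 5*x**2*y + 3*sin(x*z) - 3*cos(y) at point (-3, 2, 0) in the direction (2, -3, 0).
-3*sqrt(13)*(3*sin(2) + 85)/13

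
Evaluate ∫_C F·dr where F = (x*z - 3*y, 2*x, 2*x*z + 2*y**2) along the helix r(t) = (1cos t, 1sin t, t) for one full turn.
15*pi/2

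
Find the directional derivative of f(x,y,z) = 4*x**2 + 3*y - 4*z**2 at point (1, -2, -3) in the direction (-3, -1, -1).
-51*sqrt(11)/11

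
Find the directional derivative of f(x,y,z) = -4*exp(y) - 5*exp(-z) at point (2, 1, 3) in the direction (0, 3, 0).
-4*E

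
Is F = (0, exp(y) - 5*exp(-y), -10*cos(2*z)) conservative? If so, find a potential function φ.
Yes, F is conservative. φ = exp(y) - 5*sin(2*z) + 5*exp(-y)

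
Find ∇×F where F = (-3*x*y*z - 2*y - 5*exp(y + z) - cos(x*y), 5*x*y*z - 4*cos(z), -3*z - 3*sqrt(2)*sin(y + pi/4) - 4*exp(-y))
(-5*x*y - 4*sin(z) - 3*sqrt(2)*cos(y + pi/4) + 4*exp(-y), -3*x*y - 5*exp(y + z), 3*x*z - x*sin(x*y) + 5*y*z + 5*exp(y + z) + 2)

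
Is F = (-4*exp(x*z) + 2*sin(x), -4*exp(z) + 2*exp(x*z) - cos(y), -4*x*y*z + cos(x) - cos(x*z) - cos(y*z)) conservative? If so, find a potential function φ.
No, ∇×F = (-4*x*z - 2*x*exp(x*z) + z*sin(y*z) + 4*exp(z), -4*x*exp(x*z) + 4*y*z - z*sin(x*z) + sin(x), 2*z*exp(x*z)) ≠ 0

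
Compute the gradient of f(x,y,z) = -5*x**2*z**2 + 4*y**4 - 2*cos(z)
(-10*x*z**2, 16*y**3, -10*x**2*z + 2*sin(z))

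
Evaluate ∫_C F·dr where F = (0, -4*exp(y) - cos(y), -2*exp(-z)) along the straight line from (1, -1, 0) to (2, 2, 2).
-4*exp(2) - 2 - sin(2) - sin(1) + 2*exp(-2) + 4*exp(-1)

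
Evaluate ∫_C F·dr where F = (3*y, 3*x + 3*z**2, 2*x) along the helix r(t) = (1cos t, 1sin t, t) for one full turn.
12*pi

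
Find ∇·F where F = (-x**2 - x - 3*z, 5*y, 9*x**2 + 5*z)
9 - 2*x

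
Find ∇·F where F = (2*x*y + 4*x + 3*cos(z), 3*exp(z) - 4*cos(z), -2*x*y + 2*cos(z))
2*y - 2*sin(z) + 4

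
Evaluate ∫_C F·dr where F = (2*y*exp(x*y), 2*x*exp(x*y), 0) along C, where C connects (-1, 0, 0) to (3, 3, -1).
-2 + 2*exp(9)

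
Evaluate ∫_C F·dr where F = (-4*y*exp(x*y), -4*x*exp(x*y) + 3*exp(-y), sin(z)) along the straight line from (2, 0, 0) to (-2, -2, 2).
-4*exp(4) - 3*exp(2) - cos(2) + 8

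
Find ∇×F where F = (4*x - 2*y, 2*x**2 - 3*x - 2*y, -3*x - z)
(0, 3, 4*x - 1)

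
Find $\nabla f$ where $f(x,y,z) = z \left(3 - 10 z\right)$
(0, 0, 3 - 20*z)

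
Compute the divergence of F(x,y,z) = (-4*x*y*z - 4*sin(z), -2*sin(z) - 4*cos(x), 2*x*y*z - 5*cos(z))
2*x*y - 4*y*z + 5*sin(z)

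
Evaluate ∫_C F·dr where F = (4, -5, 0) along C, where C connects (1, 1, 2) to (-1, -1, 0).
2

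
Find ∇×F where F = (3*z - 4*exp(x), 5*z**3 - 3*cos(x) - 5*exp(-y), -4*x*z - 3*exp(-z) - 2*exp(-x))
(-15*z**2, 4*z + 3 - 2*exp(-x), 3*sin(x))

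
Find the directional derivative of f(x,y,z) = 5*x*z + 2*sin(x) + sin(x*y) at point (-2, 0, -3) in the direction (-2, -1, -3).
sqrt(14)*(31 - 2*cos(2))/7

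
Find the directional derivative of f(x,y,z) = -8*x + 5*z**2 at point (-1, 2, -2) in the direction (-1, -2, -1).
14*sqrt(6)/3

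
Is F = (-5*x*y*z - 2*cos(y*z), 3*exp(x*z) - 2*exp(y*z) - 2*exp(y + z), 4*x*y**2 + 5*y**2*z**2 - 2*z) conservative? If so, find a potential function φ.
No, ∇×F = (8*x*y - 3*x*exp(x*z) + 10*y*z**2 + 2*y*exp(y*z) + 2*exp(y + z), y*(-5*x - 4*y + 2*sin(y*z)), z*(5*x + 3*exp(x*z) - 2*sin(y*z))) ≠ 0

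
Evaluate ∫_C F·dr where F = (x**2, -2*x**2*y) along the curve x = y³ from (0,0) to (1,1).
1/12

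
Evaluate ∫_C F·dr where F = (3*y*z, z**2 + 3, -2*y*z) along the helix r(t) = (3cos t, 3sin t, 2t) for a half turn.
3*pi*(-32 - 9*pi)/2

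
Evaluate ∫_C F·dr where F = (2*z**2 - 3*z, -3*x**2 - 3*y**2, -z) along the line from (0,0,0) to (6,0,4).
20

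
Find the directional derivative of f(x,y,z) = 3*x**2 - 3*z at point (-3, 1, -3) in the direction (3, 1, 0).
-27*sqrt(10)/5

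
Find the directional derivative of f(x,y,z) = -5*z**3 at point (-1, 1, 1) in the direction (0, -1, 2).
-6*sqrt(5)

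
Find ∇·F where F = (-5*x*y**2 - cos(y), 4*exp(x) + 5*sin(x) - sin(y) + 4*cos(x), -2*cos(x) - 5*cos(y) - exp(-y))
-5*y**2 - cos(y)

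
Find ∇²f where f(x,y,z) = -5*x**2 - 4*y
-10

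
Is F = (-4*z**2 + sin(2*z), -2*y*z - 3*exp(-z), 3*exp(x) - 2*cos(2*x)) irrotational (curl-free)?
No, ∇×F = (2*y - 3*exp(-z), -8*z - 3*exp(x) - 4*sin(2*x) + 2*cos(2*z), 0)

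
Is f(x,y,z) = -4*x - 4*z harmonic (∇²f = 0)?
Yes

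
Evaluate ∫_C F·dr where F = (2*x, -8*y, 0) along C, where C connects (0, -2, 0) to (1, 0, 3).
17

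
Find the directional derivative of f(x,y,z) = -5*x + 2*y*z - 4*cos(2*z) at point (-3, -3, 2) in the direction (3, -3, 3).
sqrt(3)*(-15 + 8*sin(4))/3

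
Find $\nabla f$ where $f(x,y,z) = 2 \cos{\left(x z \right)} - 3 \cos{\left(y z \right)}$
(-2*z*sin(x*z), 3*z*sin(y*z), -2*x*sin(x*z) + 3*y*sin(y*z))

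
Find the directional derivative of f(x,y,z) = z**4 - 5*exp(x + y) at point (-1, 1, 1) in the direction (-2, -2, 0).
5*sqrt(2)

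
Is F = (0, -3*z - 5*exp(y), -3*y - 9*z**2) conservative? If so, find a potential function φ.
Yes, F is conservative. φ = -3*y*z - 3*z**3 - 5*exp(y)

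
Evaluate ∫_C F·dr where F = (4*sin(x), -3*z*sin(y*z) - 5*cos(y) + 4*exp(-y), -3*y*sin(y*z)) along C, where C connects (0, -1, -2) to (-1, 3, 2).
-5*sin(1) - 4*cos(1) - 5*sin(3) - 4*exp(-3) - 3*cos(2) + 3*cos(6) + 4 + 4*E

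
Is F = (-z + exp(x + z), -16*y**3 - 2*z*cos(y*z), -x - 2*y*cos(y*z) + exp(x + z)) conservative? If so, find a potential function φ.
Yes, F is conservative. φ = -x*z - 4*y**4 + exp(x + z) - 2*sin(y*z)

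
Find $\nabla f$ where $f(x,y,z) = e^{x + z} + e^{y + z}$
(exp(x + z), exp(y + z), exp(x + z) + exp(y + z))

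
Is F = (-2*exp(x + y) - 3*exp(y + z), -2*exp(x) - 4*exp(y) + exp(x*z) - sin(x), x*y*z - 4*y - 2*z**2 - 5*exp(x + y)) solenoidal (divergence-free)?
No, ∇·F = x*y - 4*z - 4*exp(y) - 2*exp(x + y)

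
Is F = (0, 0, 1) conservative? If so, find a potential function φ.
Yes, F is conservative. φ = z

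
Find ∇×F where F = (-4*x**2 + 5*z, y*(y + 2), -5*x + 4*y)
(4, 10, 0)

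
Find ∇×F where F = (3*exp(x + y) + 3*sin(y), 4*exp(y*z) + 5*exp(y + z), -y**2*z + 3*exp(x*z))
(-2*y*z - 4*y*exp(y*z) - 5*exp(y + z), -3*z*exp(x*z), -3*exp(x + y) - 3*cos(y))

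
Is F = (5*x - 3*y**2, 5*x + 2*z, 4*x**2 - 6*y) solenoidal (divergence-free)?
No, ∇·F = 5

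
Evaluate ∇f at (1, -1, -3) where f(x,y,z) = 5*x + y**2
(5, -2, 0)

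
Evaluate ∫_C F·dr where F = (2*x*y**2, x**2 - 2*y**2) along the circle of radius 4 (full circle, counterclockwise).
0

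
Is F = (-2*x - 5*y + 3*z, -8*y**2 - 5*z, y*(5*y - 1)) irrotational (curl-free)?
No, ∇×F = (10*y + 4, 3, 5)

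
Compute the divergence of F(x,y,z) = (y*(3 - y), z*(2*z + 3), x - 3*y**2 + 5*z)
5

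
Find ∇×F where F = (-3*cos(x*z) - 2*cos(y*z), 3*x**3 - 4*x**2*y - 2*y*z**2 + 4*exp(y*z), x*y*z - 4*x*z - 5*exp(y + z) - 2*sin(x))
(x*z + 4*y*z - 4*y*exp(y*z) - 5*exp(y + z), 3*x*sin(x*z) - y*z + 2*y*sin(y*z) + 4*z + 2*cos(x), 9*x**2 - 8*x*y - 2*z*sin(y*z))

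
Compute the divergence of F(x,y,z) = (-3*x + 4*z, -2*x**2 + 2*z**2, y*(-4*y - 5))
-3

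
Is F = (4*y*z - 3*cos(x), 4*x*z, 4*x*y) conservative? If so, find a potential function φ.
Yes, F is conservative. φ = 4*x*y*z - 3*sin(x)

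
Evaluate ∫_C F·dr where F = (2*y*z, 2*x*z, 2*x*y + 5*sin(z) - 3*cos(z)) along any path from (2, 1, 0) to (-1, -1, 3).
-3*sin(3) - 5*cos(3) + 11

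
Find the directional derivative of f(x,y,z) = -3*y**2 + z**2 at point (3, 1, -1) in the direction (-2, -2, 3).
6*sqrt(17)/17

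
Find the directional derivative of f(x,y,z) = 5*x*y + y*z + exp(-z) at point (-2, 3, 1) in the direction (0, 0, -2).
-3 + exp(-1)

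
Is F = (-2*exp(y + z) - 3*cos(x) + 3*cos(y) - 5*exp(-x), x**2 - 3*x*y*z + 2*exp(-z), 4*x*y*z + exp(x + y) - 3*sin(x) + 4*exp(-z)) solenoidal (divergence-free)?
No, ∇·F = 4*x*y - 3*x*z + 3*sin(x) - 4*exp(-z) + 5*exp(-x)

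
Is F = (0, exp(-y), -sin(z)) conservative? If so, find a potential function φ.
Yes, F is conservative. φ = cos(z) - exp(-y)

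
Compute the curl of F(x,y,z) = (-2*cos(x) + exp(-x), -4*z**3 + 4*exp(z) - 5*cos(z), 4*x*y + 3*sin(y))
(4*x + 12*z**2 - 4*exp(z) - 5*sin(z) + 3*cos(y), -4*y, 0)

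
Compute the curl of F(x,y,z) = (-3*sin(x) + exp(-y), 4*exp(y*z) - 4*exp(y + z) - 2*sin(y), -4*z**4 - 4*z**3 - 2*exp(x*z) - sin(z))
(-4*y*exp(y*z) + 4*exp(y + z), 2*z*exp(x*z), exp(-y))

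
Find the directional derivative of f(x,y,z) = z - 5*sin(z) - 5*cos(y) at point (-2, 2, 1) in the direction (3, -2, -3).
sqrt(22)*(-10*sin(2) - 3 + 15*cos(1))/22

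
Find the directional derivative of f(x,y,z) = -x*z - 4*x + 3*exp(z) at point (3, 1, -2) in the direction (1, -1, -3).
sqrt(11)*(-9 + 7*exp(2))*exp(-2)/11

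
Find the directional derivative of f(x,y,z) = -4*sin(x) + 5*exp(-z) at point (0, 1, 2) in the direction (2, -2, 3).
sqrt(17)*(-8*exp(2) - 15)*exp(-2)/17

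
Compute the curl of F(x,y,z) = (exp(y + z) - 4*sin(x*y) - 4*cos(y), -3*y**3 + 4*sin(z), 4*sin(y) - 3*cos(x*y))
(3*x*sin(x*y) + 4*cos(y) - 4*cos(z), -3*y*sin(x*y) + exp(y + z), 4*x*cos(x*y) - exp(y + z) - 4*sin(y))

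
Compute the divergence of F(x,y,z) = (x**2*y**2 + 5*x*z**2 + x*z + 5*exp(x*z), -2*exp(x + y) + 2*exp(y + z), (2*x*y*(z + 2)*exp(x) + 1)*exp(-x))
2*x*y**2 + 2*x*y + 5*z**2 + 5*z*exp(x*z) + z - 2*exp(x + y) + 2*exp(y + z)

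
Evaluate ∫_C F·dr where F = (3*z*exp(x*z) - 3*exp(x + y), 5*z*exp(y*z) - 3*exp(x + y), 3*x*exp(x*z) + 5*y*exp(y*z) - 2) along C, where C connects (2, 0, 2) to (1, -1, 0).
-3*exp(4) + 4 + 3*exp(2)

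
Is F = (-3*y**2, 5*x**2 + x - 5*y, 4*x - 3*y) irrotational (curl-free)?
No, ∇×F = (-3, -4, 10*x + 6*y + 1)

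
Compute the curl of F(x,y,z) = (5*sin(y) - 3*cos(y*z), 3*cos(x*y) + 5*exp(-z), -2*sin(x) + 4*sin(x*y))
(4*x*cos(x*y) + 5*exp(-z), 3*y*sin(y*z) - 4*y*cos(x*y) + 2*cos(x), -3*y*sin(x*y) - 3*z*sin(y*z) - 5*cos(y))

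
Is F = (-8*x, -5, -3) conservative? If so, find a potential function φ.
Yes, F is conservative. φ = -4*x**2 - 5*y - 3*z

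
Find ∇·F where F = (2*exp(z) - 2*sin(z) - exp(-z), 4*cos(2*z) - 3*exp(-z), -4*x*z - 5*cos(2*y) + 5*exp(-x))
-4*x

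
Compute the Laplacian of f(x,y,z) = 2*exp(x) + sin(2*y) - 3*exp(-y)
2*exp(x) - 4*sin(2*y) - 3*exp(-y)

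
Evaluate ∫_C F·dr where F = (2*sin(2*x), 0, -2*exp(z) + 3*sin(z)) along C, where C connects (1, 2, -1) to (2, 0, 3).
-2*exp(3) + cos(2) - cos(4) + 2*exp(-1) + 3*cos(1) - 3*cos(3)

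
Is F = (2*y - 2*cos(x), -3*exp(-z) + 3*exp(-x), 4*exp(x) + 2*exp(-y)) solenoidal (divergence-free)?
No, ∇·F = 2*sin(x)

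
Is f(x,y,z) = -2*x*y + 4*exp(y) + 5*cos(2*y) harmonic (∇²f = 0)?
No, ∇²f = 4*exp(y) - 20*cos(2*y)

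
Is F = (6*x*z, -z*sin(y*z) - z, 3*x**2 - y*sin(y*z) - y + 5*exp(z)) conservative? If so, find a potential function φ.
Yes, F is conservative. φ = 3*x**2*z - y*z + 5*exp(z) + cos(y*z)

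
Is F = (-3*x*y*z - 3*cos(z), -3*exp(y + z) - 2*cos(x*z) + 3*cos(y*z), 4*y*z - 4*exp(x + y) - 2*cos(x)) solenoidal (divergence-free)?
No, ∇·F = -3*y*z + 4*y - 3*z*sin(y*z) - 3*exp(y + z)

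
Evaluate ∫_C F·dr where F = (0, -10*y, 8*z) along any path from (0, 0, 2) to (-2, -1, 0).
-21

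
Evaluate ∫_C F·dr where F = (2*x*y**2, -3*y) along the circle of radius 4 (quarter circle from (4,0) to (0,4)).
-152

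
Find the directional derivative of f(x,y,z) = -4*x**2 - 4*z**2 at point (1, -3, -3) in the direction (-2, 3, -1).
-4*sqrt(14)/7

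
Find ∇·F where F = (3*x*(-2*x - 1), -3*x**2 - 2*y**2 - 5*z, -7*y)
-12*x - 4*y - 3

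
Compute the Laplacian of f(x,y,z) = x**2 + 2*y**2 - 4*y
6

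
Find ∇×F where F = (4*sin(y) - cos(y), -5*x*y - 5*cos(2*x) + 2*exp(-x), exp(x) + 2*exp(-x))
(0, -exp(x) + 2*exp(-x), -5*y + 10*sin(2*x) - sin(y) - 4*cos(y) - 2*exp(-x))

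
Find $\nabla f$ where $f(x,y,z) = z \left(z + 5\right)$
(0, 0, 2*z + 5)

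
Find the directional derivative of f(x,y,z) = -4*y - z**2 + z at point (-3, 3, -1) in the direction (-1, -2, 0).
8*sqrt(5)/5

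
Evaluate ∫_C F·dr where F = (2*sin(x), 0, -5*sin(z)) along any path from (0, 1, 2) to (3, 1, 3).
3*cos(3) + 2 - 5*cos(2)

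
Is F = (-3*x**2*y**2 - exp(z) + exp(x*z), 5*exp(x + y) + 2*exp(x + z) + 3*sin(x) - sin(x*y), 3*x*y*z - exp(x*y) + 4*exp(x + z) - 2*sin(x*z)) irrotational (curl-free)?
No, ∇×F = (3*x*z - x*exp(x*y) - 2*exp(x + z), x*exp(x*z) - 3*y*z + y*exp(x*y) + 2*z*cos(x*z) - exp(z) - 4*exp(x + z), 6*x**2*y - y*cos(x*y) + 5*exp(x + y) + 2*exp(x + z) + 3*cos(x))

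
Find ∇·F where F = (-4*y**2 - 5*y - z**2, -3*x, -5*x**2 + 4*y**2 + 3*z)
3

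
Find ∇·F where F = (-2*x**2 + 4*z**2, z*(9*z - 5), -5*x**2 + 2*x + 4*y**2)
-4*x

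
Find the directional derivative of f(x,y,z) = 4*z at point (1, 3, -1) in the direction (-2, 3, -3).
-6*sqrt(22)/11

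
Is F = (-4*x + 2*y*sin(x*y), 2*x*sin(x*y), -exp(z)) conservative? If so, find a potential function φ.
Yes, F is conservative. φ = -2*x**2 - exp(z) - 2*cos(x*y)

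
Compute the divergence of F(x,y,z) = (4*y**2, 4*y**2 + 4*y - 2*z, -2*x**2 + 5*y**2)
8*y + 4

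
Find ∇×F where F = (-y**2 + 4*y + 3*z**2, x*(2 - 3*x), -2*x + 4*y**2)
(8*y, 6*z + 2, -6*x + 2*y - 2)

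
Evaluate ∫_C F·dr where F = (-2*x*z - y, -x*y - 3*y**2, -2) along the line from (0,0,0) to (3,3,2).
-113/2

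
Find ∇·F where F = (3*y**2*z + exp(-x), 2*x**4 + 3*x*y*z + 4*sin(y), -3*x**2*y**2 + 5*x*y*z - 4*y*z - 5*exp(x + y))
5*x*y + 3*x*z - 4*y + 4*cos(y) - exp(-x)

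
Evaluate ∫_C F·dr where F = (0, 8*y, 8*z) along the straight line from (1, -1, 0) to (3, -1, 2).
16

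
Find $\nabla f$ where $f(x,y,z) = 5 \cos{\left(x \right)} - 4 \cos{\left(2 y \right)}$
(-5*sin(x), 8*sin(2*y), 0)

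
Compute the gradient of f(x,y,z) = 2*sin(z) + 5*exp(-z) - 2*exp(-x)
(2*exp(-x), 0, 2*cos(z) - 5*exp(-z))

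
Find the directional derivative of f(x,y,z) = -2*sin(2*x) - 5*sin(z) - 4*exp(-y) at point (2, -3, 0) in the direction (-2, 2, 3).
sqrt(17)*(-15 + 8*cos(4) + 8*exp(3))/17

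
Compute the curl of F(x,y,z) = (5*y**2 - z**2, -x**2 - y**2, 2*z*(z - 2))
(0, -2*z, -2*x - 10*y)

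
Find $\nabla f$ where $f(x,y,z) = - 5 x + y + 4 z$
(-5, 1, 4)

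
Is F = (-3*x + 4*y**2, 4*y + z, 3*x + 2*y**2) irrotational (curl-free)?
No, ∇×F = (4*y - 1, -3, -8*y)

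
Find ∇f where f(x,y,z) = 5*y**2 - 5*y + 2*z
(0, 10*y - 5, 2)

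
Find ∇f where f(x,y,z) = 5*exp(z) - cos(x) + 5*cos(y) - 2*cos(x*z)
(2*z*sin(x*z) + sin(x), -5*sin(y), 2*x*sin(x*z) + 5*exp(z))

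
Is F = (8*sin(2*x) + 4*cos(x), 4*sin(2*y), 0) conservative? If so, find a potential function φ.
Yes, F is conservative. φ = 4*sin(x) - 4*cos(2*x) - 2*cos(2*y)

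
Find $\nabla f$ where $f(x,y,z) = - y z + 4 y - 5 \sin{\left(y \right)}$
(0, -z - 5*cos(y) + 4, -y)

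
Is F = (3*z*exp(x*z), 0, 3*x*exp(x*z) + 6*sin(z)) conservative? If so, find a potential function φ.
Yes, F is conservative. φ = 3*exp(x*z) - 6*cos(z)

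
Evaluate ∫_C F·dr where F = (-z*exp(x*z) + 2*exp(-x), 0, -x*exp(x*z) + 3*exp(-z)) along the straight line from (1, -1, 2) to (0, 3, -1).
-3*E - 3 + 3*exp(-2) + 2*exp(-1) + exp(2)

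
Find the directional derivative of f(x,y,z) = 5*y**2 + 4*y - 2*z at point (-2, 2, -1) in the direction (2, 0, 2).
-sqrt(2)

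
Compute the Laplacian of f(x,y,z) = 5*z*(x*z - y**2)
10*x - 10*z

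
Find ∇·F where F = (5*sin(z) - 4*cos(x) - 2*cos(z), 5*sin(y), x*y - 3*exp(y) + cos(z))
4*sin(x) - sin(z) + 5*cos(y)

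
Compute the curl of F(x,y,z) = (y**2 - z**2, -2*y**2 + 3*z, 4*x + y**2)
(2*y - 3, -2*z - 4, -2*y)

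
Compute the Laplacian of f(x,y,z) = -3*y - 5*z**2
-10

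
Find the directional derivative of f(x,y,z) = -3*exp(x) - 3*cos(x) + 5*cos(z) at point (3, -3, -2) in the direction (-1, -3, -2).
sqrt(14)*(-10*sin(2) - 3*sin(3) + 3*exp(3))/14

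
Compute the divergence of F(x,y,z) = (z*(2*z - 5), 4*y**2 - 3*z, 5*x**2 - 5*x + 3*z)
8*y + 3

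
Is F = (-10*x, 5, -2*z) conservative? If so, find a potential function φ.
Yes, F is conservative. φ = -5*x**2 + 5*y - z**2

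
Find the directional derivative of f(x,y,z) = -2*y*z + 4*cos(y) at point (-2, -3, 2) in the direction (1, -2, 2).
20/3 - 8*sin(3)/3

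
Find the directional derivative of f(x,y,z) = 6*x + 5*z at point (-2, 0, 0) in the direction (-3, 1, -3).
-33*sqrt(19)/19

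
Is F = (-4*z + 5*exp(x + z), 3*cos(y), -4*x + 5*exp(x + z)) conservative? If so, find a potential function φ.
Yes, F is conservative. φ = -4*x*z + 5*exp(x + z) + 3*sin(y)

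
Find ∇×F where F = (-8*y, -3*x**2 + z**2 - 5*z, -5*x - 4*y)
(1 - 2*z, 5, 8 - 6*x)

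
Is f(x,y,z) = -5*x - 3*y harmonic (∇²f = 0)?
Yes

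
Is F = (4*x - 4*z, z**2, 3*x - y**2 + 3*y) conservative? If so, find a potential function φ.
No, ∇×F = (-2*y - 2*z + 3, -7, 0) ≠ 0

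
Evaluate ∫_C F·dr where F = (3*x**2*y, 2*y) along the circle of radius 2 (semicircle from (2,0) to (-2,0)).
-6*pi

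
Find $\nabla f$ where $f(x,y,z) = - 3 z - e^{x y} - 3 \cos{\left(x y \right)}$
(y*(-exp(x*y) + 3*sin(x*y)), x*(-exp(x*y) + 3*sin(x*y)), -3)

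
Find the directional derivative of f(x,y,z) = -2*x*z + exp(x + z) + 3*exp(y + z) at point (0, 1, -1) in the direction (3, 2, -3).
3*sqrt(22)/22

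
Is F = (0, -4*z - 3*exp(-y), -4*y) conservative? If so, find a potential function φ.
Yes, F is conservative. φ = -4*y*z + 3*exp(-y)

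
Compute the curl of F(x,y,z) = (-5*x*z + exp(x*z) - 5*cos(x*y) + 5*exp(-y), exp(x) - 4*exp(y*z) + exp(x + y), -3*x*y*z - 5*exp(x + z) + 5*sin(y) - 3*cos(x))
(-3*x*z + 4*y*exp(y*z) + 5*cos(y), x*exp(x*z) - 5*x + 3*y*z + 5*exp(x + z) - 3*sin(x), -5*x*sin(x*y) + exp(x) + exp(x + y) + 5*exp(-y))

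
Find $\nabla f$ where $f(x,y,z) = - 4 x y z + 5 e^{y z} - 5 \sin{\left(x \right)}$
(-4*y*z - 5*cos(x), z*(-4*x + 5*exp(y*z)), y*(-4*x + 5*exp(y*z)))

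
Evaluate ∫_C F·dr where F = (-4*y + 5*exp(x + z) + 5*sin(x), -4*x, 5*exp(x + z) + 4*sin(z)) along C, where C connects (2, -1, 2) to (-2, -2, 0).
-5*exp(4) - 28 + 4*cos(2) + 5*exp(-2)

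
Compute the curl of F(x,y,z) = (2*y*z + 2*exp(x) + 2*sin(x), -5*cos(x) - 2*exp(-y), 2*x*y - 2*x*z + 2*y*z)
(2*x + 2*z, 2*z, -2*z + 5*sin(x))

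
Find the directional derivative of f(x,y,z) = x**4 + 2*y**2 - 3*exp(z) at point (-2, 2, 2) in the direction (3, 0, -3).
sqrt(2)*(-32 + 3*exp(2))/2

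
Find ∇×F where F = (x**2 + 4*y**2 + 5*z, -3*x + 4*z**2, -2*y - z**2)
(-8*z - 2, 5, -8*y - 3)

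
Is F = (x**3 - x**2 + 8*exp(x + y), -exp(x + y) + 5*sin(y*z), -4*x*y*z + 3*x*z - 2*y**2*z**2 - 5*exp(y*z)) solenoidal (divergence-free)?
No, ∇·F = 3*x**2 - 4*x*y + x - 4*y**2*z - 5*y*exp(y*z) + 5*z*cos(y*z) + 7*exp(x + y)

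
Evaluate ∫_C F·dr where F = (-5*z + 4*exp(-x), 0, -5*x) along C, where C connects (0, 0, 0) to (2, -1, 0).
4 - 4*exp(-2)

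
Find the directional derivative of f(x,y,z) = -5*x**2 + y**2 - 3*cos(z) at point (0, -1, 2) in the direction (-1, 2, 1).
sqrt(6)*(-4 + 3*sin(2))/6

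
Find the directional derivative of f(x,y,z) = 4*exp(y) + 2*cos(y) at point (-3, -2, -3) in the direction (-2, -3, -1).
-3*sqrt(14)*(2 + exp(2)*sin(2))*exp(-2)/7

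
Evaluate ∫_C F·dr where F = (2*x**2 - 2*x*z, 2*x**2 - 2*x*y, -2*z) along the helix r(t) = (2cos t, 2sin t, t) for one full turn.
4*pi*(-pi - 1)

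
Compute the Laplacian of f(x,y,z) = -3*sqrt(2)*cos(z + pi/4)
3*sqrt(2)*cos(z + pi/4)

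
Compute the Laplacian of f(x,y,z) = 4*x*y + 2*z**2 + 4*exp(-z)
4 + 4*exp(-z)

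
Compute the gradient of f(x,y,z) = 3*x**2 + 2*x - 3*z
(6*x + 2, 0, -3)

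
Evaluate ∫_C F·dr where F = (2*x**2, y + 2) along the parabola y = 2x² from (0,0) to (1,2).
20/3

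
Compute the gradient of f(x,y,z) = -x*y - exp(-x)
(-y + exp(-x), -x, 0)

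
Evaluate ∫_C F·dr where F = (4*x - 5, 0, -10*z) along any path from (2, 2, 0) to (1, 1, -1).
-6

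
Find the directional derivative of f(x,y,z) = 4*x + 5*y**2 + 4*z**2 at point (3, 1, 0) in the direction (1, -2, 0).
-16*sqrt(5)/5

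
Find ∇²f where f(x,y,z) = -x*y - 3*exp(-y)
-3*exp(-y)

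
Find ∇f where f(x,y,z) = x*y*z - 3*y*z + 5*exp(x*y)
(y*(z + 5*exp(x*y)), x*z + 5*x*exp(x*y) - 3*z, y*(x - 3))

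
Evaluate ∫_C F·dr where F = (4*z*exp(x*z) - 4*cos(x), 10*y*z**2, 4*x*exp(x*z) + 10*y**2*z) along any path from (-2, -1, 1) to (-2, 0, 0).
-1 - 4*exp(-2)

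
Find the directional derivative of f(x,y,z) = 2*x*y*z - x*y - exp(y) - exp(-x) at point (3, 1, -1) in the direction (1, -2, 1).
sqrt(6)*(1 + 2*exp(4) + 21*exp(3))*exp(-3)/6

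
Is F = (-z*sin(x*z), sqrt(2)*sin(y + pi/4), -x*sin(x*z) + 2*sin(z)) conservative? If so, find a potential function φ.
Yes, F is conservative. φ = -2*cos(z) + cos(x*z) - sqrt(2)*cos(y + pi/4)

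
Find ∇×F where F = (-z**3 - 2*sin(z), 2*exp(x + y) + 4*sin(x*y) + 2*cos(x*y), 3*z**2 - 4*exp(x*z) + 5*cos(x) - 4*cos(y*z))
(4*z*sin(y*z), -3*z**2 + 4*z*exp(x*z) + 5*sin(x) - 2*cos(z), -2*y*sin(x*y) + 4*y*cos(x*y) + 2*exp(x + y))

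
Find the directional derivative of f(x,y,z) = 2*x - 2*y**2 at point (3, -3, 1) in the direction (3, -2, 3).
-9*sqrt(22)/11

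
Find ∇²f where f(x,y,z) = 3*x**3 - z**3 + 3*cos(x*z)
-3*x**2*cos(x*z) + 18*x - 3*z**2*cos(x*z) - 6*z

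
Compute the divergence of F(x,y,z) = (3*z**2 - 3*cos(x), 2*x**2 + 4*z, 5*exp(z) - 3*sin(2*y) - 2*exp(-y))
5*exp(z) + 3*sin(x)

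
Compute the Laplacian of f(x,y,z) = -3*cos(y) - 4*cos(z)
3*cos(y) + 4*cos(z)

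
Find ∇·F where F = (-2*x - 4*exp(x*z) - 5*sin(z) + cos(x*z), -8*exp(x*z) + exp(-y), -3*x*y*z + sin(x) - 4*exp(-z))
-3*x*y - 4*z*exp(x*z) - z*sin(x*z) - 2 + 4*exp(-z) - exp(-y)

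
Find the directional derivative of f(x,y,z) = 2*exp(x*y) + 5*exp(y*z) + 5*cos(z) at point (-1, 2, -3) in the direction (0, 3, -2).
-sqrt(13)*(65 + 6*exp(4) + 10*exp(6)*sin(3))*exp(-6)/13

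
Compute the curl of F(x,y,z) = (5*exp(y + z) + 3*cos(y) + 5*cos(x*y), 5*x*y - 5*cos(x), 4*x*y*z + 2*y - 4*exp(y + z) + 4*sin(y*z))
(4*x*z + 4*z*cos(y*z) - 4*exp(y + z) + 2, -4*y*z + 5*exp(y + z), 5*x*sin(x*y) + 5*y - 5*exp(y + z) + 5*sin(x) + 3*sin(y))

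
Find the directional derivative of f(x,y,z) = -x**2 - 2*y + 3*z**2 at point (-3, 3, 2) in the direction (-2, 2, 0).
-4*sqrt(2)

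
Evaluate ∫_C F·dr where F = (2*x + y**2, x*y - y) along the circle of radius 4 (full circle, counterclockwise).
0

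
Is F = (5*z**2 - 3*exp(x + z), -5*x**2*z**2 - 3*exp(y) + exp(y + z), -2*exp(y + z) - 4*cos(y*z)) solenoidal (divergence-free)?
No, ∇·F = 4*y*sin(y*z) - 3*exp(y) - 3*exp(x + z) - exp(y + z)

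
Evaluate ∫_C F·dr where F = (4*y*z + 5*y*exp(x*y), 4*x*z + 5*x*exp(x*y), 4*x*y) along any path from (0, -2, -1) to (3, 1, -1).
-17 + 5*exp(3)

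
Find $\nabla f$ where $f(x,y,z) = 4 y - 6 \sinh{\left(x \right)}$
(-6*cosh(x), 4, 0)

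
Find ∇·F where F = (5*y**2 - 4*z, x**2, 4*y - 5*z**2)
-10*z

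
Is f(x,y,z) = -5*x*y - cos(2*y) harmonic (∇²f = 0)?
No, ∇²f = 4*cos(2*y)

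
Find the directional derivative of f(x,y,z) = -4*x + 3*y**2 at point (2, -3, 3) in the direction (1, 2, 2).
-40/3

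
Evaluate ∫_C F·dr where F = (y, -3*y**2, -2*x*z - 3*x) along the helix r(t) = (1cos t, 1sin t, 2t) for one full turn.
-pi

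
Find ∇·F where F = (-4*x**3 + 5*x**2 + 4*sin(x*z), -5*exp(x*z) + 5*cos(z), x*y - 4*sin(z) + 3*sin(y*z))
-12*x**2 + 10*x + 3*y*cos(y*z) + 4*z*cos(x*z) - 4*cos(z)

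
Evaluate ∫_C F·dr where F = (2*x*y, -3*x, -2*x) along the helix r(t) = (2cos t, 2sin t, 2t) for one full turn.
-12*pi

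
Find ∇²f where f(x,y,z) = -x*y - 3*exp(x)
-3*exp(x)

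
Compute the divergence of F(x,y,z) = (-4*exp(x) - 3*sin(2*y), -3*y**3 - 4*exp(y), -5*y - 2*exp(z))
-9*y**2 - 4*exp(x) - 4*exp(y) - 2*exp(z)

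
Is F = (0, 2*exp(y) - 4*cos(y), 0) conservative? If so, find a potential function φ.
Yes, F is conservative. φ = 2*exp(y) - 4*sin(y)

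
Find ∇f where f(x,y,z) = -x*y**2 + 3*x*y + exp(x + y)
(-y**2 + 3*y + exp(x + y), -2*x*y + 3*x + exp(x + y), 0)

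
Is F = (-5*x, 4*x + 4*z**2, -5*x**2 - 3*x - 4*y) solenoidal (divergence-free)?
No, ∇·F = -5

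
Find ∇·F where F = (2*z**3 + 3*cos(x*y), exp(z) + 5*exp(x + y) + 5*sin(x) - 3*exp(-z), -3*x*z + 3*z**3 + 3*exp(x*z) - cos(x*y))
3*x*exp(x*z) - 3*x - 3*y*sin(x*y) + 9*z**2 + 5*exp(x + y)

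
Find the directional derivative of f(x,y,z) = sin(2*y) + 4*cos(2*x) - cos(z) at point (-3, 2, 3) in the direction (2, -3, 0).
2*sqrt(13)*(8*sin(6) - 3*cos(4))/13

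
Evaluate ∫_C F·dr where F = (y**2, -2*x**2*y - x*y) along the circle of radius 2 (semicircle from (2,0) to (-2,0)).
-16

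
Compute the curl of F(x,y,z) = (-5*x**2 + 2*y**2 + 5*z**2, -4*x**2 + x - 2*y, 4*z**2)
(0, 10*z, -8*x - 4*y + 1)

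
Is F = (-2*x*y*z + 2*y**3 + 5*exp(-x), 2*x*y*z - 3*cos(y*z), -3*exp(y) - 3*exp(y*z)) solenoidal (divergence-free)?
No, ∇·F = 2*x*z - 2*y*z - 3*y*exp(y*z) + 3*z*sin(y*z) - 5*exp(-x)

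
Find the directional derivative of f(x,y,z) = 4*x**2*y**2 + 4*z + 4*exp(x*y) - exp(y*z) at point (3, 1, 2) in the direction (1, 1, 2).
2*sqrt(6)*(-exp(2) + 26 + 4*exp(3))/3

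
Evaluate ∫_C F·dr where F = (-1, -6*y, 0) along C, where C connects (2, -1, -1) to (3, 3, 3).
-25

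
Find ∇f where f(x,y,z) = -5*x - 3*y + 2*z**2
(-5, -3, 4*z)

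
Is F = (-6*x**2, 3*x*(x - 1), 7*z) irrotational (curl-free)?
No, ∇×F = (0, 0, 6*x - 3)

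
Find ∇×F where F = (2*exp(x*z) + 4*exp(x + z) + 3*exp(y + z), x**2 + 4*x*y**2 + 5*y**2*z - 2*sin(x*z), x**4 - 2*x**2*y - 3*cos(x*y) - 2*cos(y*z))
(-2*x**2 + 3*x*sin(x*y) + 2*x*cos(x*z) - 5*y**2 + 2*z*sin(y*z), -4*x**3 + 4*x*y + 2*x*exp(x*z) - 3*y*sin(x*y) + 4*exp(x + z) + 3*exp(y + z), 2*x + 4*y**2 - 2*z*cos(x*z) - 3*exp(y + z))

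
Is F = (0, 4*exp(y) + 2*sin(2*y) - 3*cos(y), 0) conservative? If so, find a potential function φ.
Yes, F is conservative. φ = 4*exp(y) - 3*sin(y) - cos(2*y)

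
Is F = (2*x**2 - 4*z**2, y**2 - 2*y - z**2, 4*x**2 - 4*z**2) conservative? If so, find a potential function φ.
No, ∇×F = (2*z, -8*x - 8*z, 0) ≠ 0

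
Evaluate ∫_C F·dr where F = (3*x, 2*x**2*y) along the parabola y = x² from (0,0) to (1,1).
13/6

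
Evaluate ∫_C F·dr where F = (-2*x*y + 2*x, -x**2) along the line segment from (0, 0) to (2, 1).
0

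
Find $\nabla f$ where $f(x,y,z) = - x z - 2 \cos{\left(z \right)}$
(-z, 0, -x + 2*sin(z))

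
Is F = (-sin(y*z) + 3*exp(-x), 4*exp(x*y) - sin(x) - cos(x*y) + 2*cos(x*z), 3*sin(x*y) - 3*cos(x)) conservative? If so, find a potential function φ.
No, ∇×F = (x*(2*sin(x*z) + 3*cos(x*y)), -3*y*cos(x*y) - y*cos(y*z) - 3*sin(x), 4*y*exp(x*y) + y*sin(x*y) - 2*z*sin(x*z) + z*cos(y*z) - cos(x)) ≠ 0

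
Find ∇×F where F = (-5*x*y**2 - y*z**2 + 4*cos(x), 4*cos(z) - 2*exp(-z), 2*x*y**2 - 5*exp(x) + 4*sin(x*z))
(4*x*y + 4*sin(z) - 2*exp(-z), -2*y**2 - 2*y*z - 4*z*cos(x*z) + 5*exp(x), 10*x*y + z**2)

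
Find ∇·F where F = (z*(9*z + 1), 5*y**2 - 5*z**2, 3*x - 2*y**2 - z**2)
10*y - 2*z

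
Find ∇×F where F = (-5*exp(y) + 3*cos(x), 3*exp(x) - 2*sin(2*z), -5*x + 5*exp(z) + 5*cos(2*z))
(4*cos(2*z), 5, 3*exp(x) + 5*exp(y))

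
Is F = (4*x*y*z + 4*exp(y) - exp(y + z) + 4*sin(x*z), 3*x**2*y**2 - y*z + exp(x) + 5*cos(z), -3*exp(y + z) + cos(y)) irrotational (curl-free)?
No, ∇×F = (y - 3*exp(y + z) - sin(y) + 5*sin(z), 4*x*y + 4*x*cos(x*z) - exp(y + z), 6*x*y**2 - 4*x*z + exp(x) - 4*exp(y) + exp(y + z))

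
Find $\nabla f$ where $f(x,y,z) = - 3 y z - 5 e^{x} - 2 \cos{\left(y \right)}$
(-5*exp(x), -3*z + 2*sin(y), -3*y)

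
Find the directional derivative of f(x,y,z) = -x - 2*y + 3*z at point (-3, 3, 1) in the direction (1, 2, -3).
-sqrt(14)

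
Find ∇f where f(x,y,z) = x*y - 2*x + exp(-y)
(y - 2, x - exp(-y), 0)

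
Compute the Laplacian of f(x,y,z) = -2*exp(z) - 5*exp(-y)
-2*exp(z) - 5*exp(-y)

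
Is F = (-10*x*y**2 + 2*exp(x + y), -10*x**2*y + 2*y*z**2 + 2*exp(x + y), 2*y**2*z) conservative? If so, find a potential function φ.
Yes, F is conservative. φ = -5*x**2*y**2 + y**2*z**2 + 2*exp(x + y)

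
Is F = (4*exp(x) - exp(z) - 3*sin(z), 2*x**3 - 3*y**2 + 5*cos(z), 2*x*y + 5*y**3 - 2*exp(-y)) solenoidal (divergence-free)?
No, ∇·F = -6*y + 4*exp(x)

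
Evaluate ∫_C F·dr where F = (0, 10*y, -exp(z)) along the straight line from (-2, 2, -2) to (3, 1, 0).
-16 + exp(-2)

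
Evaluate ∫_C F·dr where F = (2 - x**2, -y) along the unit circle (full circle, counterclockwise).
0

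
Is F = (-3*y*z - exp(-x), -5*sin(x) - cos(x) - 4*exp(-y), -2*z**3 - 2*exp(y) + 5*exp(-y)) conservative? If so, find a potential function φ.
No, ∇×F = (3*sinh(y) - 7*cosh(y), -3*y, 3*z + sin(x) - 5*cos(x)) ≠ 0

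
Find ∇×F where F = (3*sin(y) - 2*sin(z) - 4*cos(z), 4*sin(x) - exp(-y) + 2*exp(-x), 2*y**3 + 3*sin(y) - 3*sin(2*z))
(6*y**2 + 3*cos(y), 4*sin(z) - 2*cos(z), 4*cos(x) - 3*cos(y) - 2*exp(-x))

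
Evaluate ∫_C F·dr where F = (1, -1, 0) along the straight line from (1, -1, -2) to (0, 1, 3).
-3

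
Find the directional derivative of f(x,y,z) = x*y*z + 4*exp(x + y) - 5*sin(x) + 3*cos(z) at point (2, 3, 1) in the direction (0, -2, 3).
sqrt(13)*(-8*exp(5) - 9*sin(1) + 14)/13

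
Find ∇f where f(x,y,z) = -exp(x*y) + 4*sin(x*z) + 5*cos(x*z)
(-y*exp(x*y) - 5*z*sin(x*z) + 4*z*cos(x*z), -x*exp(x*y), x*(-5*sin(x*z) + 4*cos(x*z)))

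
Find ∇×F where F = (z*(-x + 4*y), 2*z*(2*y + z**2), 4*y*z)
(-4*y - 6*z**2 + 4*z, -x + 4*y, -4*z)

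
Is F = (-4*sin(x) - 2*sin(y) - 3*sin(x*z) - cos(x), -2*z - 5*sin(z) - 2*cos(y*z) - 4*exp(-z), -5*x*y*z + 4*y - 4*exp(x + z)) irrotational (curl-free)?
No, ∇×F = (-5*x*z - 2*y*sin(y*z) + 5*cos(z) + 6 - 4*exp(-z), -3*x*cos(x*z) + 5*y*z + 4*exp(x + z), 2*cos(y))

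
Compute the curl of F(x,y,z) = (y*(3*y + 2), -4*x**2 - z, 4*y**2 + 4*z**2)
(8*y + 1, 0, -8*x - 6*y - 2)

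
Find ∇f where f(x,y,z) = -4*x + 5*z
(-4, 0, 5)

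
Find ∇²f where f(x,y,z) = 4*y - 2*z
0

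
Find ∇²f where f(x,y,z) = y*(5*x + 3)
0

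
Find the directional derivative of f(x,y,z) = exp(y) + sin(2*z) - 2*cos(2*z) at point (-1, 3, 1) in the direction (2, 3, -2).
sqrt(17)*(-8*sin(2) - 4*cos(2) + 3*exp(3))/17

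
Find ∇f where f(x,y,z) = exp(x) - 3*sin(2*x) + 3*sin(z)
(exp(x) - 6*cos(2*x), 0, 3*cos(z))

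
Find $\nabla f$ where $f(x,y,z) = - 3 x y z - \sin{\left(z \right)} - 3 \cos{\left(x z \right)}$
(3*z*(-y + sin(x*z)), -3*x*z, -3*x*y + 3*x*sin(x*z) - cos(z))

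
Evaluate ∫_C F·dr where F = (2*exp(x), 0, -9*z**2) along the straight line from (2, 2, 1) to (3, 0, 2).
-21 - 2*exp(2) + 2*exp(3)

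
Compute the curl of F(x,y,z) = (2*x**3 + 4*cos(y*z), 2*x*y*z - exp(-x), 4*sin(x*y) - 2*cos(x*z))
(2*x*(-y + 2*cos(x*y)), -4*y*sin(y*z) - 4*y*cos(x*y) - 2*z*sin(x*z), 2*y*z + 4*z*sin(y*z) + exp(-x))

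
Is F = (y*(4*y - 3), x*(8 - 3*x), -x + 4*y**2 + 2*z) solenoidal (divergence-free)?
No, ∇·F = 2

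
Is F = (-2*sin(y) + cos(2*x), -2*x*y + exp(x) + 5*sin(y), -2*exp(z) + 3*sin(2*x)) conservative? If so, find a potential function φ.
No, ∇×F = (0, -6*cos(2*x), -2*y + exp(x) + 2*cos(y)) ≠ 0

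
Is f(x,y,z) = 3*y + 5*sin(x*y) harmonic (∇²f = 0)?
No, ∇²f = -5*(x**2 + y**2)*sin(x*y)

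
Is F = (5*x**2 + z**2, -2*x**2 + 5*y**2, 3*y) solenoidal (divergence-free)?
No, ∇·F = 10*x + 10*y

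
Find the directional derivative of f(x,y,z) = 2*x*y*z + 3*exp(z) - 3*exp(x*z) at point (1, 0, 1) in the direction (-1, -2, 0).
sqrt(5)*(-4 + 3*E)/5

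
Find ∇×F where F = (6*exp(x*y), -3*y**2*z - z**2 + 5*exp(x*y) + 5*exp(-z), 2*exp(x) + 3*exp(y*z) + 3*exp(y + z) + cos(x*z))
(3*y**2 + 3*z*exp(y*z) + 2*z + 3*exp(y + z) + 5*exp(-z), z*sin(x*z) - 2*exp(x), (-6*x + 5*y)*exp(x*y))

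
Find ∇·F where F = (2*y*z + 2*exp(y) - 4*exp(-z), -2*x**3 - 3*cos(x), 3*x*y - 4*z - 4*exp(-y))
-4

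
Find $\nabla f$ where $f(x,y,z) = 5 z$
(0, 0, 5)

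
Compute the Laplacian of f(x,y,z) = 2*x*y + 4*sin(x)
-4*sin(x)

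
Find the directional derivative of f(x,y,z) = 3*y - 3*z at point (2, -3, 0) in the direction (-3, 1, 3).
-6*sqrt(19)/19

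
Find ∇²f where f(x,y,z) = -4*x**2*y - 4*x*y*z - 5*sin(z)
-8*y + 5*sin(z)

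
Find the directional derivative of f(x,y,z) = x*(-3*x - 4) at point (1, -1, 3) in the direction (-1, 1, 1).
10*sqrt(3)/3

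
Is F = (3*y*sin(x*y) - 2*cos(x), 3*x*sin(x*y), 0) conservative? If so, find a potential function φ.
Yes, F is conservative. φ = -2*sin(x) - 3*cos(x*y)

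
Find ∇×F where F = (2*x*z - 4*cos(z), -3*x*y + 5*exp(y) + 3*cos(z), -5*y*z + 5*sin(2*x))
(-5*z + 3*sin(z), 2*x + 4*sin(z) - 10*cos(2*x), -3*y)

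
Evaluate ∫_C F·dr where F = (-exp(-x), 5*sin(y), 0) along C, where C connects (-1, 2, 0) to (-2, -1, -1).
-E - 5*cos(1) + 5*cos(2) + exp(2)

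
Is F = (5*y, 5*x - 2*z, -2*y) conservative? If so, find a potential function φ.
Yes, F is conservative. φ = y*(5*x - 2*z)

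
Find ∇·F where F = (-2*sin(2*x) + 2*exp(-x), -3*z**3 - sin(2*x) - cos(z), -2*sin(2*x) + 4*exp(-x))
-4*cos(2*x) - 2*exp(-x)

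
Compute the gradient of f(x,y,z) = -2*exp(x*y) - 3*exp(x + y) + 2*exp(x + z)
(-2*y*exp(x*y) - 3*exp(x + y) + 2*exp(x + z), -2*x*exp(x*y) - 3*exp(x + y), 2*exp(x + z))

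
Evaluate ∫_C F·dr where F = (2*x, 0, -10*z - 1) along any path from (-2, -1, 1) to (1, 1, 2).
-19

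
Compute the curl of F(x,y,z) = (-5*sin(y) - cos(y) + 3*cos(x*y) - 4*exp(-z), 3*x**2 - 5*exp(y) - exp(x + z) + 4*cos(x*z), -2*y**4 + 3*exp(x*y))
(3*x*exp(x*y) + 4*x*sin(x*z) - 8*y**3 + exp(x + z), -3*y*exp(x*y) + 4*exp(-z), 3*x*sin(x*y) + 6*x - 4*z*sin(x*z) - exp(x + z) - sin(y) + 5*cos(y))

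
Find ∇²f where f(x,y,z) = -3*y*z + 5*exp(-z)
5*exp(-z)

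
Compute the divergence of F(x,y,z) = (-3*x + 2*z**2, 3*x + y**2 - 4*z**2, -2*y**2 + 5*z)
2*y + 2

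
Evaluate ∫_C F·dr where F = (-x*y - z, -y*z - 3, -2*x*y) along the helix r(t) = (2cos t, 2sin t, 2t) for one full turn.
-4*pi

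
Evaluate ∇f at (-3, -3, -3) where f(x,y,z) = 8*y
(0, 8, 0)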